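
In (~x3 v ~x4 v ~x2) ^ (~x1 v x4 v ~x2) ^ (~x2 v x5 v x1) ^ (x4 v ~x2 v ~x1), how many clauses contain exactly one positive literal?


A definite clause has exactly one positive literal.
Clause 1: 0 positive -> not definite
Clause 2: 1 positive -> definite
Clause 3: 2 positive -> not definite
Clause 4: 1 positive -> definite
Definite clause count = 2.

2


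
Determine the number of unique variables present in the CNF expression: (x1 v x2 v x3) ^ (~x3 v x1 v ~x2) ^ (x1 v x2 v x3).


Identify each distinct variable in the formula.
Variables found: x1, x2, x3.
Total distinct variables = 3.

3


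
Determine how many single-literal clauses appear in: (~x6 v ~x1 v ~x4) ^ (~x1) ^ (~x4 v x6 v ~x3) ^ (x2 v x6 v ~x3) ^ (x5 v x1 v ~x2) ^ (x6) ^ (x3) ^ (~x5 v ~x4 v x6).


A unit clause contains exactly one literal.
Unit clauses found: (~x1), (x6), (x3).
Count = 3.

3


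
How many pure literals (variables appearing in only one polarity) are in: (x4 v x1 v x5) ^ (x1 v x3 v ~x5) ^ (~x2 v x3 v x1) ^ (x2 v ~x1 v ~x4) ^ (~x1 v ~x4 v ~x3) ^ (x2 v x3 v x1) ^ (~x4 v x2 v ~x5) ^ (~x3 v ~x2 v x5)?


A pure literal appears in only one polarity across all clauses.
No pure literals found.
Count = 0.

0


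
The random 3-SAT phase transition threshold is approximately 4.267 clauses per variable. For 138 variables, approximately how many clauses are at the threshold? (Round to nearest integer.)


The 3-SAT phase transition occurs at approximately 4.267 clauses per variable.
m = 4.267 * 138 = 588.846.
Rounded to nearest integer: 589.

589


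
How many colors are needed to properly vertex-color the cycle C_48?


A cycle on an even number of vertices is bipartite: alternate two colors around the cycle.
Since 48 is even, two colors suffice, and at least two are needed because the graph has edges.
Chromatic number = 2.

2


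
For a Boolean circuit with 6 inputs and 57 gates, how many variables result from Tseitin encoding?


The Tseitin transformation introduces one auxiliary variable per gate.
Total variables = inputs + gates = 6 + 57 = 63.

63


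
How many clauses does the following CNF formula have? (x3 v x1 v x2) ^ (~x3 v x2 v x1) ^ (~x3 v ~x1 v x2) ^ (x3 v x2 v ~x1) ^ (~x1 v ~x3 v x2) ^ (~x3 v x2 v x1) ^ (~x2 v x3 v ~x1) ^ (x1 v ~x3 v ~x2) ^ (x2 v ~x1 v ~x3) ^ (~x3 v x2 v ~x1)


Each group enclosed in parentheses joined by ^ is one clause.
Counting the conjuncts: 10 clauses.

10


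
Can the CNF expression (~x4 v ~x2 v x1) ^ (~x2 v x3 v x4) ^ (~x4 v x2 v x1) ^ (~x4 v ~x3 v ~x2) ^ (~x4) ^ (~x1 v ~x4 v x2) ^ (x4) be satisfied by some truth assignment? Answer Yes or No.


Check all 16 possible truth assignments.
Number of satisfying assignments found: 0.
The formula is unsatisfiable.

No


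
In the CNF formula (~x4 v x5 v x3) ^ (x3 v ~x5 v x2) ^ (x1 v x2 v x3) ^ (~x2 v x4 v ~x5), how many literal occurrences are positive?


Scan each clause for unnegated literals.
Clause 1: 2 positive; Clause 2: 2 positive; Clause 3: 3 positive; Clause 4: 1 positive.
Total positive literal occurrences = 8.

8


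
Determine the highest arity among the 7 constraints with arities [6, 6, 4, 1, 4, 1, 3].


The arities are: 6, 6, 4, 1, 4, 1, 3.
Scan for the maximum value.
Maximum arity = 6.

6


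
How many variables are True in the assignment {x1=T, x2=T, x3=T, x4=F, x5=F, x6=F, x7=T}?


The weight is the number of variables assigned True.
True variables: x1, x2, x3, x7.
Weight = 4.

4


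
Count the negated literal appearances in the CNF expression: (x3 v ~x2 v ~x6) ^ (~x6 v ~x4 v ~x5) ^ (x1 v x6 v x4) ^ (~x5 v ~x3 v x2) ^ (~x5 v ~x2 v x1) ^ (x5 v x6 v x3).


Scan each clause for negated literals.
Clause 1: 2 negative; Clause 2: 3 negative; Clause 3: 0 negative; Clause 4: 2 negative; Clause 5: 2 negative; Clause 6: 0 negative.
Total negative literal occurrences = 9.

9


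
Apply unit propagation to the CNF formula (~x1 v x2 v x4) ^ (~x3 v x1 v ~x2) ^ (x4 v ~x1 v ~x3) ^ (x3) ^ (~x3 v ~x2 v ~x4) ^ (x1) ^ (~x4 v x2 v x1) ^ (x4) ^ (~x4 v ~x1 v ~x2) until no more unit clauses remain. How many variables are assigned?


Unit propagation repeatedly assigns the literal in any unit clause, then simplifies.
Assignments in order: x3 = T, x1 = T, x4 = T, x2 = F.
No further unit clauses remain.
Total variables assigned = 4.

4


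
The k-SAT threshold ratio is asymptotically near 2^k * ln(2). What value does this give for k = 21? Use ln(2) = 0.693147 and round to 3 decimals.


Using the asymptotic formula: threshold ~ 2^k * ln(2).
2^21 = 2097152.
2097152 * 0.693147 = 1453634.617.

1453634.617


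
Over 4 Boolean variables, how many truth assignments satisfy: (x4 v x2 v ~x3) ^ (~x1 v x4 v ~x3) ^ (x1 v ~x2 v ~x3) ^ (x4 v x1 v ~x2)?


Enumerate all 16 truth assignments over 4 variables.
Test each against every clause.
Satisfying assignments found: 10.

10


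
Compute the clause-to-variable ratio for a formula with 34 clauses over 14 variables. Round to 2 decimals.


Clause-to-variable ratio = clauses / variables.
34 / 14 = 2.43.

2.43


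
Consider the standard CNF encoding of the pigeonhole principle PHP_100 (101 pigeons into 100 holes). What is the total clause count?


The PHP encoding has two parts:
1) At-least-one-hole clauses: 101 (one per pigeon, each with 100 literals).
2) At-most-one-pigeon-per-hole clauses: 100 holes * C(101,2) = 100 * 5050 = 505000.
Total clauses = 101 + 505000 = 505101.

505101


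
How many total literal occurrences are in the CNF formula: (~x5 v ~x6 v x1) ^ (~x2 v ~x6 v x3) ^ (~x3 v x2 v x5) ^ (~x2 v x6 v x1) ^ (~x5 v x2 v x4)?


Clause lengths: 3, 3, 3, 3, 3.
Sum = 3 + 3 + 3 + 3 + 3 = 15.

15


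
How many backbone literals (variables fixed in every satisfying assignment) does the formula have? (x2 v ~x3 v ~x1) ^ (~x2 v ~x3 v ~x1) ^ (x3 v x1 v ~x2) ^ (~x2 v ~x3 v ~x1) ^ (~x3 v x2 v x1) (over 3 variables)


Find all satisfying assignments: 4 model(s).
Check which variables have the same value in every model.
No variable is fixed across all models.
Backbone size = 0.

0


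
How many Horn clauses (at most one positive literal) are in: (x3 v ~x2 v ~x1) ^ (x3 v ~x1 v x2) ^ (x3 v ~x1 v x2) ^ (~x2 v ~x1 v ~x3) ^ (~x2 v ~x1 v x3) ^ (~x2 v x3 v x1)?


A Horn clause has at most one positive literal.
Clause 1: 1 positive lit(s) -> Horn
Clause 2: 2 positive lit(s) -> not Horn
Clause 3: 2 positive lit(s) -> not Horn
Clause 4: 0 positive lit(s) -> Horn
Clause 5: 1 positive lit(s) -> Horn
Clause 6: 2 positive lit(s) -> not Horn
Total Horn clauses = 3.

3


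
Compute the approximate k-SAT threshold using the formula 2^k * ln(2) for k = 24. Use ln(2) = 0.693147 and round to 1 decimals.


Using the asymptotic formula: threshold ~ 2^k * ln(2).
2^24 = 16777216.
16777216 * 0.693147 = 11629076.9.

11629076.9


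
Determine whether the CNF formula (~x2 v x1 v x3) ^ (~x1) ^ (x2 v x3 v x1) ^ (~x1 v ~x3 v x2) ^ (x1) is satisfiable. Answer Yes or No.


Check all 8 possible truth assignments.
Number of satisfying assignments found: 0.
The formula is unsatisfiable.

No


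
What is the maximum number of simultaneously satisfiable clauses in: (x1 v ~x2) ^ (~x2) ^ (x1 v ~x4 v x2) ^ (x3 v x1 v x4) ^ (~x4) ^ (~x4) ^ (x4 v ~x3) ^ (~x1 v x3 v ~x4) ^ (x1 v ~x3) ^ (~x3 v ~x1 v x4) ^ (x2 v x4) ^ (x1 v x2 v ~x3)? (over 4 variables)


Enumerate all 16 truth assignments.
For each, count how many of the 12 clauses are satisfied.
The formula is not fully satisfiable, so the maximum is below 12.
Maximum simultaneously satisfiable clauses = 11.

11


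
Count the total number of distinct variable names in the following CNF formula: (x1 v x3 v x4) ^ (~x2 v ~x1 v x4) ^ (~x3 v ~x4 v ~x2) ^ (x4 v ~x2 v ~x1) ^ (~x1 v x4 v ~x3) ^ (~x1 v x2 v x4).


Identify each distinct variable in the formula.
Variables found: x1, x2, x3, x4.
Total distinct variables = 4.

4


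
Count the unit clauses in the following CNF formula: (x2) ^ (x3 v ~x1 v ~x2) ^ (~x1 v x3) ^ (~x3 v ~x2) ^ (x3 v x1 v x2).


A unit clause contains exactly one literal.
Unit clauses found: (x2).
Count = 1.

1


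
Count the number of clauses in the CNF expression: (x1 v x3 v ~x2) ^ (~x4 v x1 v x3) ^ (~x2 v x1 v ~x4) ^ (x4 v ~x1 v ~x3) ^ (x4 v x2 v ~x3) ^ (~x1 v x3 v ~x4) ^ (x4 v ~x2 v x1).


Each group enclosed in parentheses joined by ^ is one clause.
Counting the conjuncts: 7 clauses.

7


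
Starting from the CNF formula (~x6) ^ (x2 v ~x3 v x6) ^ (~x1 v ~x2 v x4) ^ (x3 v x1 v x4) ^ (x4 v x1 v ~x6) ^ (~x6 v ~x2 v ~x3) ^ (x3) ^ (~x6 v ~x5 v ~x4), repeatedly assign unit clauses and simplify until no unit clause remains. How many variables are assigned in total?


Unit propagation repeatedly assigns the literal in any unit clause, then simplifies.
Assignments in order: x6 = F, x3 = T, x2 = T.
No further unit clauses remain.
Total variables assigned = 3.

3


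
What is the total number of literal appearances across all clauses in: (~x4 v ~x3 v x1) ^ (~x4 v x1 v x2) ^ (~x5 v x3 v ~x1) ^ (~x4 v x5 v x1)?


Clause lengths: 3, 3, 3, 3.
Sum = 3 + 3 + 3 + 3 = 12.

12


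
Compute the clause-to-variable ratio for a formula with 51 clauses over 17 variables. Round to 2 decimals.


Clause-to-variable ratio = clauses / variables.
51 / 17 = 3.0.

3.0


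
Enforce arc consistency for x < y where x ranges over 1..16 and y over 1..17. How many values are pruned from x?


For the constraint x < y, x needs a supporting value in y's domain.
x can be at most 16 (one less than y's maximum).
Valid x values from domain: 16 out of 16.
Pruned = 16 - 16 = 0.

0


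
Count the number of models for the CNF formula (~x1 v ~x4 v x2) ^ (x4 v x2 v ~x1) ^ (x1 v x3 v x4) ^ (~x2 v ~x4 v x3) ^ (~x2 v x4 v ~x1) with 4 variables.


Enumerate all 16 truth assignments over 4 variables.
Test each against every clause.
Satisfying assignments found: 6.

6


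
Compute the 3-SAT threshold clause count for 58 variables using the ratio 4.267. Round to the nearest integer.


The 3-SAT phase transition occurs at approximately 4.267 clauses per variable.
m = 4.267 * 58 = 247.486.
Rounded to nearest integer: 247.

247


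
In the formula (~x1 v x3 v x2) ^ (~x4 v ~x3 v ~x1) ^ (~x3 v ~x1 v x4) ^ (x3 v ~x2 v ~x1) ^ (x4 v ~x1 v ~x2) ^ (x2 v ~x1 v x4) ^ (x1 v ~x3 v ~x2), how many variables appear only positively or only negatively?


A pure literal appears in only one polarity across all clauses.
No pure literals found.
Count = 0.

0


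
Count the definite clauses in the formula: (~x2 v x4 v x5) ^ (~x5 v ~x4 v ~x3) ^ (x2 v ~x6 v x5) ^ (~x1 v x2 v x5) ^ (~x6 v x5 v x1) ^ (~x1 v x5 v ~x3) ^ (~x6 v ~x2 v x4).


A definite clause has exactly one positive literal.
Clause 1: 2 positive -> not definite
Clause 2: 0 positive -> not definite
Clause 3: 2 positive -> not definite
Clause 4: 2 positive -> not definite
Clause 5: 2 positive -> not definite
Clause 6: 1 positive -> definite
Clause 7: 1 positive -> definite
Definite clause count = 2.

2


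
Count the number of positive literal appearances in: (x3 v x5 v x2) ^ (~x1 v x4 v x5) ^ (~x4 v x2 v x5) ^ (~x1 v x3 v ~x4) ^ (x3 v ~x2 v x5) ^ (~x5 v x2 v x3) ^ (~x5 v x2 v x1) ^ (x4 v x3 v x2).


Scan each clause for unnegated literals.
Clause 1: 3 positive; Clause 2: 2 positive; Clause 3: 2 positive; Clause 4: 1 positive; Clause 5: 2 positive; Clause 6: 2 positive; Clause 7: 2 positive; Clause 8: 3 positive.
Total positive literal occurrences = 17.

17


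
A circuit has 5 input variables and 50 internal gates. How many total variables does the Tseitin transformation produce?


The Tseitin transformation introduces one auxiliary variable per gate.
Total variables = inputs + gates = 5 + 50 = 55.

55


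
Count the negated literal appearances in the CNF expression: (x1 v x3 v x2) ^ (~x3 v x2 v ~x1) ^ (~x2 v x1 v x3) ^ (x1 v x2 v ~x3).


Scan each clause for negated literals.
Clause 1: 0 negative; Clause 2: 2 negative; Clause 3: 1 negative; Clause 4: 1 negative.
Total negative literal occurrences = 4.

4


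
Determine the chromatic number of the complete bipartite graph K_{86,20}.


K_{86,20} is bipartite by definition: the two parts are independent sets, with every edge crossing between them.
Color all vertices in one part with color 1 and all vertices in the other part with color 2.
Since the graph has at least one edge, one color does not suffice.
Chromatic number = 2.

2


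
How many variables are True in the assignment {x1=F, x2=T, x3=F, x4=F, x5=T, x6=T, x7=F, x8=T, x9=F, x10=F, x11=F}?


The weight is the number of variables assigned True.
True variables: x2, x5, x6, x8.
Weight = 4.

4


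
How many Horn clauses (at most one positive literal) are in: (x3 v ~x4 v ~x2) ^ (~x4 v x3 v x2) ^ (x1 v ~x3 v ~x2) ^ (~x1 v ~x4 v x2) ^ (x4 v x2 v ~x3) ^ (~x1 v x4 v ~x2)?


A Horn clause has at most one positive literal.
Clause 1: 1 positive lit(s) -> Horn
Clause 2: 2 positive lit(s) -> not Horn
Clause 3: 1 positive lit(s) -> Horn
Clause 4: 1 positive lit(s) -> Horn
Clause 5: 2 positive lit(s) -> not Horn
Clause 6: 1 positive lit(s) -> Horn
Total Horn clauses = 4.

4


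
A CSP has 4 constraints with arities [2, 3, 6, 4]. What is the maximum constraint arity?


The arities are: 2, 3, 6, 4.
Scan for the maximum value.
Maximum arity = 6.

6


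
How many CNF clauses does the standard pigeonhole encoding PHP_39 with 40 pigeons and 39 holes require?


The PHP encoding has two parts:
1) At-least-one-hole clauses: 40 (one per pigeon, each with 39 literals).
2) At-most-one-pigeon-per-hole clauses: 39 holes * C(40,2) = 39 * 780 = 30420.
Total clauses = 40 + 30420 = 30460.

30460


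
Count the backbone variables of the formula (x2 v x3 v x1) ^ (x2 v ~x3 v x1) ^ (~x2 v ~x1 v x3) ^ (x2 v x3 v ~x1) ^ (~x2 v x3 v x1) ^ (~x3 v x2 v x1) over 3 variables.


Find all satisfying assignments: 3 model(s).
Check which variables have the same value in every model.
Fixed variables: x3=T.
Backbone size = 1.

1


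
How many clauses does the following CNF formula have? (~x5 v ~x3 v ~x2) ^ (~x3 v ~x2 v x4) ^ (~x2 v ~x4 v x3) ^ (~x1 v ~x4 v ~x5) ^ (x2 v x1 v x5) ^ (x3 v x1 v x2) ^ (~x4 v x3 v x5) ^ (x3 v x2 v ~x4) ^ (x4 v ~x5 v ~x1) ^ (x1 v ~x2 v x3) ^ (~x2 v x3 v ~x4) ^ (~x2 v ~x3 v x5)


Each group enclosed in parentheses joined by ^ is one clause.
Counting the conjuncts: 12 clauses.

12


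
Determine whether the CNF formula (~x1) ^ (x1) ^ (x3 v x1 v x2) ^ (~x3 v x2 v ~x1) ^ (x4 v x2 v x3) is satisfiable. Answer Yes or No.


Check all 16 possible truth assignments.
Number of satisfying assignments found: 0.
The formula is unsatisfiable.

No


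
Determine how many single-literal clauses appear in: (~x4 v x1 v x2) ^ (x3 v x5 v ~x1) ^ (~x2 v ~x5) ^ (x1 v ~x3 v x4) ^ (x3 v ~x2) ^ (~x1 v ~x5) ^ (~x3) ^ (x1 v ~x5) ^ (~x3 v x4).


A unit clause contains exactly one literal.
Unit clauses found: (~x3).
Count = 1.

1


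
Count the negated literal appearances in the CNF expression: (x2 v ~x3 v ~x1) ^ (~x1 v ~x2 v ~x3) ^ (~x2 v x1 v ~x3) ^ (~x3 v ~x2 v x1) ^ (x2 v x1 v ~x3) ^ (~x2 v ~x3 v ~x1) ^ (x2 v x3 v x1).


Scan each clause for negated literals.
Clause 1: 2 negative; Clause 2: 3 negative; Clause 3: 2 negative; Clause 4: 2 negative; Clause 5: 1 negative; Clause 6: 3 negative; Clause 7: 0 negative.
Total negative literal occurrences = 13.

13


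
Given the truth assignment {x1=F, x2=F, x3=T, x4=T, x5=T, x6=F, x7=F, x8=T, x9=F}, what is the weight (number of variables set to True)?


The weight is the number of variables assigned True.
True variables: x3, x4, x5, x8.
Weight = 4.

4


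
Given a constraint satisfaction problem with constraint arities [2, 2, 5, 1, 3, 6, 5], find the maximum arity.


The arities are: 2, 2, 5, 1, 3, 6, 5.
Scan for the maximum value.
Maximum arity = 6.

6


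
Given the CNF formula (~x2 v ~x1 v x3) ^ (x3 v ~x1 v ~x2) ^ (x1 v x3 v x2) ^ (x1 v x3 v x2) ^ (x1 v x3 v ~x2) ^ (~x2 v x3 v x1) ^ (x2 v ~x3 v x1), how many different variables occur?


Identify each distinct variable in the formula.
Variables found: x1, x2, x3.
Total distinct variables = 3.

3


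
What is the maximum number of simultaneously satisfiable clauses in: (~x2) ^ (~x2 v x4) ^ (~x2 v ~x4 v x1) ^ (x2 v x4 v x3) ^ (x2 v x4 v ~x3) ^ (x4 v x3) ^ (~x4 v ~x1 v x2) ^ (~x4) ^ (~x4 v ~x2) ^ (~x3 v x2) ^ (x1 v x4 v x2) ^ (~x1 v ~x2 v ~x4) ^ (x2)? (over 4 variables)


Enumerate all 16 truth assignments.
For each, count how many of the 13 clauses are satisfied.
The formula is not fully satisfiable, so the maximum is below 13.
Maximum simultaneously satisfiable clauses = 11.

11


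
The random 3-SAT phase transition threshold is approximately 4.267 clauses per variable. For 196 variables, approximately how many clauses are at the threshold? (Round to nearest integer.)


The 3-SAT phase transition occurs at approximately 4.267 clauses per variable.
m = 4.267 * 196 = 836.332.
Rounded to nearest integer: 836.

836


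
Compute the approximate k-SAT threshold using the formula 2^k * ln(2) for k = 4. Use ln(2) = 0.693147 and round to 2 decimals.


Using the asymptotic formula: threshold ~ 2^k * ln(2).
2^4 = 16.
16 * 0.693147 = 11.09.

11.09


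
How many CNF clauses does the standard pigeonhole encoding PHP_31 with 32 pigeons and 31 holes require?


The PHP encoding has two parts:
1) At-least-one-hole clauses: 32 (one per pigeon, each with 31 literals).
2) At-most-one-pigeon-per-hole clauses: 31 holes * C(32,2) = 31 * 496 = 15376.
Total clauses = 32 + 15376 = 15408.

15408


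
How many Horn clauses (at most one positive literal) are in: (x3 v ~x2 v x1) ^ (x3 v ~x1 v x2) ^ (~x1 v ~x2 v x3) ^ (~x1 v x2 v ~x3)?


A Horn clause has at most one positive literal.
Clause 1: 2 positive lit(s) -> not Horn
Clause 2: 2 positive lit(s) -> not Horn
Clause 3: 1 positive lit(s) -> Horn
Clause 4: 1 positive lit(s) -> Horn
Total Horn clauses = 2.

2


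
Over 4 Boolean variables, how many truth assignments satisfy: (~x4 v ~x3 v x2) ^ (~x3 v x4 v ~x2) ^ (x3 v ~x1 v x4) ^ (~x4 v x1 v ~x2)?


Enumerate all 16 truth assignments over 4 variables.
Test each against every clause.
Satisfying assignments found: 8.

8


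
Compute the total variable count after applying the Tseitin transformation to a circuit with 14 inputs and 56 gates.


The Tseitin transformation introduces one auxiliary variable per gate.
Total variables = inputs + gates = 14 + 56 = 70.

70


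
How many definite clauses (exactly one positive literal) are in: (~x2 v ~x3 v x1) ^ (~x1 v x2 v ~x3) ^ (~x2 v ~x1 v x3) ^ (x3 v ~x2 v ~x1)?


A definite clause has exactly one positive literal.
Clause 1: 1 positive -> definite
Clause 2: 1 positive -> definite
Clause 3: 1 positive -> definite
Clause 4: 1 positive -> definite
Definite clause count = 4.

4


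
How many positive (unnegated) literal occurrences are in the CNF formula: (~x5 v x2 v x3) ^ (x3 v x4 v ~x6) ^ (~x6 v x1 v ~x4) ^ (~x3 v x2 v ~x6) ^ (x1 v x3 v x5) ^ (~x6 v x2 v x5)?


Scan each clause for unnegated literals.
Clause 1: 2 positive; Clause 2: 2 positive; Clause 3: 1 positive; Clause 4: 1 positive; Clause 5: 3 positive; Clause 6: 2 positive.
Total positive literal occurrences = 11.

11


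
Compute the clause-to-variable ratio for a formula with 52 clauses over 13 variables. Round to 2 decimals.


Clause-to-variable ratio = clauses / variables.
52 / 13 = 4.0.

4.0


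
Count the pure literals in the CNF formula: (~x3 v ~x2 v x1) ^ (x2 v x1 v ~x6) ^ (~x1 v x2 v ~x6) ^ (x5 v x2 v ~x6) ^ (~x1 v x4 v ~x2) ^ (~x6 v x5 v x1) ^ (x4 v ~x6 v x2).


A pure literal appears in only one polarity across all clauses.
Pure literals: x3 (negative only), x4 (positive only), x5 (positive only), x6 (negative only).
Count = 4.

4


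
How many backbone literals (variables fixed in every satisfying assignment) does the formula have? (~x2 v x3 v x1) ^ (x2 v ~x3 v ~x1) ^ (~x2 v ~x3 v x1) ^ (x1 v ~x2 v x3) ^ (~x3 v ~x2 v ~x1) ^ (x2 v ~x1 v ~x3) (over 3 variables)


Find all satisfying assignments: 4 model(s).
Check which variables have the same value in every model.
No variable is fixed across all models.
Backbone size = 0.

0


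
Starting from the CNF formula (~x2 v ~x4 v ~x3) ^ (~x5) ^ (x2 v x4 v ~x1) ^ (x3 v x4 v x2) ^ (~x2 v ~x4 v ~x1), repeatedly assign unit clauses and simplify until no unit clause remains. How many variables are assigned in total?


Unit propagation repeatedly assigns the literal in any unit clause, then simplifies.
Assignments in order: x5 = F.
No further unit clauses remain.
Total variables assigned = 1.

1


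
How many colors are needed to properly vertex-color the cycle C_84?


A cycle on an even number of vertices is bipartite: alternate two colors around the cycle.
Since 84 is even, two colors suffice, and at least two are needed because the graph has edges.
Chromatic number = 2.

2


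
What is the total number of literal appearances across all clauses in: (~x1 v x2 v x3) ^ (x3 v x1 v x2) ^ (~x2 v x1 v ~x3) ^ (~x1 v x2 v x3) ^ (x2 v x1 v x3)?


Clause lengths: 3, 3, 3, 3, 3.
Sum = 3 + 3 + 3 + 3 + 3 = 15.

15


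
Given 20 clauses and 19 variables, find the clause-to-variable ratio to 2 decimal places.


Clause-to-variable ratio = clauses / variables.
20 / 19 = 1.05.

1.05


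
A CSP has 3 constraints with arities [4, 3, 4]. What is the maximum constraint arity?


The arities are: 4, 3, 4.
Scan for the maximum value.
Maximum arity = 4.

4


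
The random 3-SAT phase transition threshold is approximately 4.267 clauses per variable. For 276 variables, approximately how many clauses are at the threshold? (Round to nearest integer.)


The 3-SAT phase transition occurs at approximately 4.267 clauses per variable.
m = 4.267 * 276 = 1177.692.
Rounded to nearest integer: 1178.

1178


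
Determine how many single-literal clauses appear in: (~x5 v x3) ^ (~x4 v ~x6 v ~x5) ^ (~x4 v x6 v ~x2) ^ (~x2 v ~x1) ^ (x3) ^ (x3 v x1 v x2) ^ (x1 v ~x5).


A unit clause contains exactly one literal.
Unit clauses found: (x3).
Count = 1.

1


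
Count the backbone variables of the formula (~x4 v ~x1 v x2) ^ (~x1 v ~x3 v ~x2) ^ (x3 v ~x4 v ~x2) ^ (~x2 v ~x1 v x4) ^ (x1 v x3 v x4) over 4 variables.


Find all satisfying assignments: 7 model(s).
Check which variables have the same value in every model.
No variable is fixed across all models.
Backbone size = 0.

0


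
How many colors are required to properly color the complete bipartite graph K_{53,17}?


K_{53,17} is bipartite by definition: the two parts are independent sets, with every edge crossing between them.
Color all vertices in one part with color 1 and all vertices in the other part with color 2.
Since the graph has at least one edge, one color does not suffice.
Chromatic number = 2.

2


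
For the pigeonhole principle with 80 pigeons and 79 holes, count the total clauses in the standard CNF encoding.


The PHP encoding has two parts:
1) At-least-one-hole clauses: 80 (one per pigeon, each with 79 literals).
2) At-most-one-pigeon-per-hole clauses: 79 holes * C(80,2) = 79 * 3160 = 249640.
Total clauses = 80 + 249640 = 249720.

249720


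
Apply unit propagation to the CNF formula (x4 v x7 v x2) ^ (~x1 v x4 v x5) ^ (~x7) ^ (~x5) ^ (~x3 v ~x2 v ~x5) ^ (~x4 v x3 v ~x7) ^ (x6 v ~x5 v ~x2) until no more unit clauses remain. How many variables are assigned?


Unit propagation repeatedly assigns the literal in any unit clause, then simplifies.
Assignments in order: x7 = F, x5 = F.
No further unit clauses remain.
Total variables assigned = 2.

2


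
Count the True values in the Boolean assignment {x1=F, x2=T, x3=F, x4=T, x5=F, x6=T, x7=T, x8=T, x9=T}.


The weight is the number of variables assigned True.
True variables: x2, x4, x6, x7, x8, x9.
Weight = 6.

6


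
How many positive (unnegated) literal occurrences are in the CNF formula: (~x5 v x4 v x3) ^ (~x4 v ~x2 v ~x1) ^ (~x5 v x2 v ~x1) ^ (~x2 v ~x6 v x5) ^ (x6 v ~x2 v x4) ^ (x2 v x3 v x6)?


Scan each clause for unnegated literals.
Clause 1: 2 positive; Clause 2: 0 positive; Clause 3: 1 positive; Clause 4: 1 positive; Clause 5: 2 positive; Clause 6: 3 positive.
Total positive literal occurrences = 9.

9


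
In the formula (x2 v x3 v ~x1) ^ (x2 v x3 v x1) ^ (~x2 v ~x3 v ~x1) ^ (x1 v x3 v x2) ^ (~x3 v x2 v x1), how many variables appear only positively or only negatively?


A pure literal appears in only one polarity across all clauses.
No pure literals found.
Count = 0.

0


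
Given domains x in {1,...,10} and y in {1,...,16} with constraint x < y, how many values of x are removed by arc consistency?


For the constraint x < y, x needs a supporting value in y's domain.
x can be at most 15 (one less than y's maximum).
Valid x values from domain: 10 out of 10.
Pruned = 10 - 10 = 0.

0


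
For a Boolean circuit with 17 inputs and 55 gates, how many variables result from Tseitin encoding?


The Tseitin transformation introduces one auxiliary variable per gate.
Total variables = inputs + gates = 17 + 55 = 72.

72


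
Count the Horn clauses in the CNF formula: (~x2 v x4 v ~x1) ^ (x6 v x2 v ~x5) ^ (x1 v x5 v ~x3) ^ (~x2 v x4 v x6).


A Horn clause has at most one positive literal.
Clause 1: 1 positive lit(s) -> Horn
Clause 2: 2 positive lit(s) -> not Horn
Clause 3: 2 positive lit(s) -> not Horn
Clause 4: 2 positive lit(s) -> not Horn
Total Horn clauses = 1.

1


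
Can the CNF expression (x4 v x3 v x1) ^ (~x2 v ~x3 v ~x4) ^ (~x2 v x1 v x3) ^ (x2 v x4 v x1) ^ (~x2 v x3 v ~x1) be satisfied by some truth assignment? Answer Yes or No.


Check all 16 possible truth assignments.
Number of satisfying assignments found: 8.
The formula is satisfiable.

Yes


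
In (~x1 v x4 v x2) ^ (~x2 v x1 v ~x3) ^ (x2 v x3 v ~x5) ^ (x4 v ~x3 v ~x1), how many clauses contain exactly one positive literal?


A definite clause has exactly one positive literal.
Clause 1: 2 positive -> not definite
Clause 2: 1 positive -> definite
Clause 3: 2 positive -> not definite
Clause 4: 1 positive -> definite
Definite clause count = 2.

2


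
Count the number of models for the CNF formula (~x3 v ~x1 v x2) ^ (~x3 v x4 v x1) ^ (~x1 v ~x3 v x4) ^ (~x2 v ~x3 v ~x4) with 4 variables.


Enumerate all 16 truth assignments over 4 variables.
Test each against every clause.
Satisfying assignments found: 9.

9


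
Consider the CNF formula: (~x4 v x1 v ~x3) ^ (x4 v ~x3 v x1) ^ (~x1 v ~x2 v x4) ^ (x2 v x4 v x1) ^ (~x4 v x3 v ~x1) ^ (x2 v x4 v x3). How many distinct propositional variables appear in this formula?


Identify each distinct variable in the formula.
Variables found: x1, x2, x3, x4.
Total distinct variables = 4.

4


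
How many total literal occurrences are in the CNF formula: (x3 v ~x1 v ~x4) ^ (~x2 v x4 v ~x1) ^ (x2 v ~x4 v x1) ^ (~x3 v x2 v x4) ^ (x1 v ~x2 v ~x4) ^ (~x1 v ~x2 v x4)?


Clause lengths: 3, 3, 3, 3, 3, 3.
Sum = 3 + 3 + 3 + 3 + 3 + 3 = 18.

18


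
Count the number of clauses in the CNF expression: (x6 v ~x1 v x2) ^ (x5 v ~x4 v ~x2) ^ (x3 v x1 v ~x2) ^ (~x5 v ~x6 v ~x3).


Each group enclosed in parentheses joined by ^ is one clause.
Counting the conjuncts: 4 clauses.

4


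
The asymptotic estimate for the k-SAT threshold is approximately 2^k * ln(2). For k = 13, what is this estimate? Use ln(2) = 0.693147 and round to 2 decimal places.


Using the asymptotic formula: threshold ~ 2^k * ln(2).
2^13 = 8192.
8192 * 0.693147 = 5678.26.

5678.26


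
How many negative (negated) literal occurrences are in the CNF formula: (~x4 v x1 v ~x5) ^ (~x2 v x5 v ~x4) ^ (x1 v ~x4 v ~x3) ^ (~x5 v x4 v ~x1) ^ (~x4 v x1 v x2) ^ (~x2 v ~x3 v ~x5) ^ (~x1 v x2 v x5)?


Scan each clause for negated literals.
Clause 1: 2 negative; Clause 2: 2 negative; Clause 3: 2 negative; Clause 4: 2 negative; Clause 5: 1 negative; Clause 6: 3 negative; Clause 7: 1 negative.
Total negative literal occurrences = 13.

13


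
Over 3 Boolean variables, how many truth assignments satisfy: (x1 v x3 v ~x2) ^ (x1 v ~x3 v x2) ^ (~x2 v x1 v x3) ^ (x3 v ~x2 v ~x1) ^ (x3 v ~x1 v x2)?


Enumerate all 8 truth assignments over 3 variables.
Test each against every clause.
Satisfying assignments found: 4.

4


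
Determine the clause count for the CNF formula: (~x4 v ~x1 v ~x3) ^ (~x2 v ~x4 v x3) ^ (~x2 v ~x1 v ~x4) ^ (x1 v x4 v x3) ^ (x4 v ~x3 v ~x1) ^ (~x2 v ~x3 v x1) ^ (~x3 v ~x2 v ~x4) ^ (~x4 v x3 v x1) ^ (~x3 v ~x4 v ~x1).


Each group enclosed in parentheses joined by ^ is one clause.
Counting the conjuncts: 9 clauses.

9


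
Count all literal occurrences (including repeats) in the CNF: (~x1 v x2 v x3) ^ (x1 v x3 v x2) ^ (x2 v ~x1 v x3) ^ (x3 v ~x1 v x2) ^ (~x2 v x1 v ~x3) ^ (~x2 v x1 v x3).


Clause lengths: 3, 3, 3, 3, 3, 3.
Sum = 3 + 3 + 3 + 3 + 3 + 3 = 18.

18


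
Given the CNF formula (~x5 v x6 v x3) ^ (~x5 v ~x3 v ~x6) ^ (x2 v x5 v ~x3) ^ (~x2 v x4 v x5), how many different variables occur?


Identify each distinct variable in the formula.
Variables found: x2, x3, x4, x5, x6.
Total distinct variables = 5.

5


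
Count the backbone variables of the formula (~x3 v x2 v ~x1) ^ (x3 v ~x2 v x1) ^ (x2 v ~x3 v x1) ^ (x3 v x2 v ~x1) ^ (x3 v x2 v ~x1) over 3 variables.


Find all satisfying assignments: 4 model(s).
Check which variables have the same value in every model.
No variable is fixed across all models.
Backbone size = 0.

0


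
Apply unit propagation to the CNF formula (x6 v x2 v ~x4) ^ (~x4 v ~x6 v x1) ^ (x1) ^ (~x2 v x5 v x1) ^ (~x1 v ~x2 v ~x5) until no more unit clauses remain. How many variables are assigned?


Unit propagation repeatedly assigns the literal in any unit clause, then simplifies.
Assignments in order: x1 = T.
No further unit clauses remain.
Total variables assigned = 1.

1


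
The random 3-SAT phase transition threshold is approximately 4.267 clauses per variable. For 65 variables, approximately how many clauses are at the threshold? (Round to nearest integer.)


The 3-SAT phase transition occurs at approximately 4.267 clauses per variable.
m = 4.267 * 65 = 277.355.
Rounded to nearest integer: 277.

277


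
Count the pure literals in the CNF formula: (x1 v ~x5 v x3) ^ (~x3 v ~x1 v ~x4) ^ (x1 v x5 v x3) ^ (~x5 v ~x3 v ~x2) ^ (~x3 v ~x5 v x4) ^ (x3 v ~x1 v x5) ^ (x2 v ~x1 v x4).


A pure literal appears in only one polarity across all clauses.
No pure literals found.
Count = 0.

0


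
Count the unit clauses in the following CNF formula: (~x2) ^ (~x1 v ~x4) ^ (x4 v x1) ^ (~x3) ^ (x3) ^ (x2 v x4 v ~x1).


A unit clause contains exactly one literal.
Unit clauses found: (~x2), (~x3), (x3).
Count = 3.

3


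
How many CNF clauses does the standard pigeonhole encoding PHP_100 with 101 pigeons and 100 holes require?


The PHP encoding has two parts:
1) At-least-one-hole clauses: 101 (one per pigeon, each with 100 literals).
2) At-most-one-pigeon-per-hole clauses: 100 holes * C(101,2) = 100 * 5050 = 505000.
Total clauses = 101 + 505000 = 505101.

505101


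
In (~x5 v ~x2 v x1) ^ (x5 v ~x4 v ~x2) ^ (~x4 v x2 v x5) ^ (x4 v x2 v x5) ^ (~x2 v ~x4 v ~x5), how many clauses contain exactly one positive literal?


A definite clause has exactly one positive literal.
Clause 1: 1 positive -> definite
Clause 2: 1 positive -> definite
Clause 3: 2 positive -> not definite
Clause 4: 3 positive -> not definite
Clause 5: 0 positive -> not definite
Definite clause count = 2.

2


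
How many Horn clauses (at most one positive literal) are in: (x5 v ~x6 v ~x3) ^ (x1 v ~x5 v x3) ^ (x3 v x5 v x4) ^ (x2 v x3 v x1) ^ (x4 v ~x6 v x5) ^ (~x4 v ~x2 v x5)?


A Horn clause has at most one positive literal.
Clause 1: 1 positive lit(s) -> Horn
Clause 2: 2 positive lit(s) -> not Horn
Clause 3: 3 positive lit(s) -> not Horn
Clause 4: 3 positive lit(s) -> not Horn
Clause 5: 2 positive lit(s) -> not Horn
Clause 6: 1 positive lit(s) -> Horn
Total Horn clauses = 2.

2


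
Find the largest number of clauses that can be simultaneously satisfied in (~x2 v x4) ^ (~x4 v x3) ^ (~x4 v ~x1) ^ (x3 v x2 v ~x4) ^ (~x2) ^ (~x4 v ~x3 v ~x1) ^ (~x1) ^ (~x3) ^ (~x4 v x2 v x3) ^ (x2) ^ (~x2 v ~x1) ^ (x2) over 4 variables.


Enumerate all 16 truth assignments.
For each, count how many of the 12 clauses are satisfied.
The formula is not fully satisfiable, so the maximum is below 12.
Maximum simultaneously satisfiable clauses = 10.

10


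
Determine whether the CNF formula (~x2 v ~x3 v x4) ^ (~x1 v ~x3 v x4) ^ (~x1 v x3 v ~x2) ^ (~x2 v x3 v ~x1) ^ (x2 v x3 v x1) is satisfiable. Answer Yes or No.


Check all 16 possible truth assignments.
Number of satisfying assignments found: 9.
The formula is satisfiable.

Yes


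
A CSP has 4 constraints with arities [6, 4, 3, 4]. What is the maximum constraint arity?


The arities are: 6, 4, 3, 4.
Scan for the maximum value.
Maximum arity = 6.

6


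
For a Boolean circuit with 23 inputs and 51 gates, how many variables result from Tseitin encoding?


The Tseitin transformation introduces one auxiliary variable per gate.
Total variables = inputs + gates = 23 + 51 = 74.

74


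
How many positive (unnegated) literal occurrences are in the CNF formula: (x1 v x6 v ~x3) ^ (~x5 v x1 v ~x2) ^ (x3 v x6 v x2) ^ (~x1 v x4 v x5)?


Scan each clause for unnegated literals.
Clause 1: 2 positive; Clause 2: 1 positive; Clause 3: 3 positive; Clause 4: 2 positive.
Total positive literal occurrences = 8.

8


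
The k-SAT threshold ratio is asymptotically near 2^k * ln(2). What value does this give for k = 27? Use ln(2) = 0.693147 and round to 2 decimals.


Using the asymptotic formula: threshold ~ 2^k * ln(2).
2^27 = 134217728.
134217728 * 0.693147 = 93032615.51.

93032615.51


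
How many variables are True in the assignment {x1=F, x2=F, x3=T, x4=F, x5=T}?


The weight is the number of variables assigned True.
True variables: x3, x5.
Weight = 2.

2


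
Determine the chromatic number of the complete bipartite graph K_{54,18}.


K_{54,18} is bipartite by definition: the two parts are independent sets, with every edge crossing between them.
Color all vertices in one part with color 1 and all vertices in the other part with color 2.
Since the graph has at least one edge, one color does not suffice.
Chromatic number = 2.

2


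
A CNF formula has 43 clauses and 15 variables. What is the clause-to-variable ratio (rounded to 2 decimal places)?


Clause-to-variable ratio = clauses / variables.
43 / 15 = 2.87.

2.87


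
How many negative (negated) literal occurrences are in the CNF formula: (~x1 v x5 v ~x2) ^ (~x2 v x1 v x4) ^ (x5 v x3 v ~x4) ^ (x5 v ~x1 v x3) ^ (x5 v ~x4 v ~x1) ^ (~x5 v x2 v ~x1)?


Scan each clause for negated literals.
Clause 1: 2 negative; Clause 2: 1 negative; Clause 3: 1 negative; Clause 4: 1 negative; Clause 5: 2 negative; Clause 6: 2 negative.
Total negative literal occurrences = 9.

9


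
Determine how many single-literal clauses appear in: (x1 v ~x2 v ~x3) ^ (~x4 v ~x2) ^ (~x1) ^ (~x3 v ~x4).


A unit clause contains exactly one literal.
Unit clauses found: (~x1).
Count = 1.

1


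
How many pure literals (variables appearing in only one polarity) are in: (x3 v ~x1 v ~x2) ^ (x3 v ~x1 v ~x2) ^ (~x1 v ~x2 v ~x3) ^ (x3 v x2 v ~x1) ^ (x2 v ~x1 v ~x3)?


A pure literal appears in only one polarity across all clauses.
Pure literals: x1 (negative only).
Count = 1.

1


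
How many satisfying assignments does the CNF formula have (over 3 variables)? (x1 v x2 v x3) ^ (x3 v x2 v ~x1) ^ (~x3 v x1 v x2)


Enumerate all 8 truth assignments over 3 variables.
Test each against every clause.
Satisfying assignments found: 5.

5


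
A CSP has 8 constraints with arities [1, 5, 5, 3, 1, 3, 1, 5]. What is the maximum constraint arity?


The arities are: 1, 5, 5, 3, 1, 3, 1, 5.
Scan for the maximum value.
Maximum arity = 5.

5


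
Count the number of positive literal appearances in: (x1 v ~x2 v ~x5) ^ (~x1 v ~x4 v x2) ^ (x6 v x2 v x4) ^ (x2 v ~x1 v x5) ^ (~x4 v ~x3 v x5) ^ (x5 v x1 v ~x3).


Scan each clause for unnegated literals.
Clause 1: 1 positive; Clause 2: 1 positive; Clause 3: 3 positive; Clause 4: 2 positive; Clause 5: 1 positive; Clause 6: 2 positive.
Total positive literal occurrences = 10.

10


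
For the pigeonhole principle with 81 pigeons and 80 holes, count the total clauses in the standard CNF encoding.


The PHP encoding has two parts:
1) At-least-one-hole clauses: 81 (one per pigeon, each with 80 literals).
2) At-most-one-pigeon-per-hole clauses: 80 holes * C(81,2) = 80 * 3240 = 259200.
Total clauses = 81 + 259200 = 259281.

259281


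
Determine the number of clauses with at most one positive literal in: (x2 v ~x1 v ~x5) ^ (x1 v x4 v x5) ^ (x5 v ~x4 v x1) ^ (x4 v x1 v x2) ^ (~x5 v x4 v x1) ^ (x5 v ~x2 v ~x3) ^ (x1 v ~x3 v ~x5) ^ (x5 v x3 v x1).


A Horn clause has at most one positive literal.
Clause 1: 1 positive lit(s) -> Horn
Clause 2: 3 positive lit(s) -> not Horn
Clause 3: 2 positive lit(s) -> not Horn
Clause 4: 3 positive lit(s) -> not Horn
Clause 5: 2 positive lit(s) -> not Horn
Clause 6: 1 positive lit(s) -> Horn
Clause 7: 1 positive lit(s) -> Horn
Clause 8: 3 positive lit(s) -> not Horn
Total Horn clauses = 3.

3


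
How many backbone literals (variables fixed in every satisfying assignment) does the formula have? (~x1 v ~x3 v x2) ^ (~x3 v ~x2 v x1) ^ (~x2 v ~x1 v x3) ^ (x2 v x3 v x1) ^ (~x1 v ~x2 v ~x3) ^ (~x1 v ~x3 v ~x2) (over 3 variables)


Find all satisfying assignments: 3 model(s).
Check which variables have the same value in every model.
No variable is fixed across all models.
Backbone size = 0.

0


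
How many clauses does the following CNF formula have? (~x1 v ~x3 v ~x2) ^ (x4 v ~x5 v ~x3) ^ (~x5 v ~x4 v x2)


Each group enclosed in parentheses joined by ^ is one clause.
Counting the conjuncts: 3 clauses.

3


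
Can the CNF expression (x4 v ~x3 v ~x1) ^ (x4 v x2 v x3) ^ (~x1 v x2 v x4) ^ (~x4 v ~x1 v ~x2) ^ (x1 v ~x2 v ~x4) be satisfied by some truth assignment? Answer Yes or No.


Check all 16 possible truth assignments.
Number of satisfying assignments found: 8.
The formula is satisfiable.

Yes


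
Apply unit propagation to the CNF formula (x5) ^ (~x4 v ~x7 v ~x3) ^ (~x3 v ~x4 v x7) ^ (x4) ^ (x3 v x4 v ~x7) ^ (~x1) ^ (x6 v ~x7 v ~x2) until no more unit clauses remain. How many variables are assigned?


Unit propagation repeatedly assigns the literal in any unit clause, then simplifies.
Assignments in order: x5 = T, x4 = T, x1 = F.
No further unit clauses remain.
Total variables assigned = 3.

3


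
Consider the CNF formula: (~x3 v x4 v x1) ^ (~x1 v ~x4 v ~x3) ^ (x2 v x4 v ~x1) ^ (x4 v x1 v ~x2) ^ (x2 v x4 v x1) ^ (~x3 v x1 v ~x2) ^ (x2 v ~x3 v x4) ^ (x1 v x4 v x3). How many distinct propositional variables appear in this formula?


Identify each distinct variable in the formula.
Variables found: x1, x2, x3, x4.
Total distinct variables = 4.

4


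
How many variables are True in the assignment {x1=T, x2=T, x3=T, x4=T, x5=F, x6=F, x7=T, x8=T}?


The weight is the number of variables assigned True.
True variables: x1, x2, x3, x4, x7, x8.
Weight = 6.

6


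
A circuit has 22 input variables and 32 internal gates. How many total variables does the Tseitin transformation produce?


The Tseitin transformation introduces one auxiliary variable per gate.
Total variables = inputs + gates = 22 + 32 = 54.

54


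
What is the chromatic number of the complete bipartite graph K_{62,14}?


K_{62,14} is bipartite by definition: the two parts are independent sets, with every edge crossing between them.
Color all vertices in one part with color 1 and all vertices in the other part with color 2.
Since the graph has at least one edge, one color does not suffice.
Chromatic number = 2.

2


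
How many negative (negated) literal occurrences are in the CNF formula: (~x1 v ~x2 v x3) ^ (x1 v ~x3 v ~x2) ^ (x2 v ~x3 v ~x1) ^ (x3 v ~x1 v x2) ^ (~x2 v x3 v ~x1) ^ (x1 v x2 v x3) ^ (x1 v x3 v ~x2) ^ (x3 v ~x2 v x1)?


Scan each clause for negated literals.
Clause 1: 2 negative; Clause 2: 2 negative; Clause 3: 2 negative; Clause 4: 1 negative; Clause 5: 2 negative; Clause 6: 0 negative; Clause 7: 1 negative; Clause 8: 1 negative.
Total negative literal occurrences = 11.

11
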